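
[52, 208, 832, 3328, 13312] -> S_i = 52*4^i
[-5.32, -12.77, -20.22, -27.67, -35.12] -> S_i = -5.32 + -7.45*i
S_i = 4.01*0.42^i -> [4.01, 1.68, 0.71, 0.3, 0.12]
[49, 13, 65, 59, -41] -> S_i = Random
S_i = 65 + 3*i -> [65, 68, 71, 74, 77]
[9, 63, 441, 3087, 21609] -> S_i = 9*7^i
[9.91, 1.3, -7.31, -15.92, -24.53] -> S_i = 9.91 + -8.61*i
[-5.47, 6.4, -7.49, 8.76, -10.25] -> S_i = -5.47*(-1.17)^i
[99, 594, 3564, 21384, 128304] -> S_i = 99*6^i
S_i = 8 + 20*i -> [8, 28, 48, 68, 88]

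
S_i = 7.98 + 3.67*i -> [7.98, 11.65, 15.32, 18.99, 22.66]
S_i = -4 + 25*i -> [-4, 21, 46, 71, 96]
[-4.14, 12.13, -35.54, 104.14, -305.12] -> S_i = -4.14*(-2.93)^i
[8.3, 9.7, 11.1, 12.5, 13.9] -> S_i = 8.30 + 1.40*i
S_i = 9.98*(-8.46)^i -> [9.98, -84.43, 714.28, -6042.85, 51122.49]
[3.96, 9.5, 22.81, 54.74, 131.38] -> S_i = 3.96*2.40^i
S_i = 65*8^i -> [65, 520, 4160, 33280, 266240]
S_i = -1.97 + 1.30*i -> [-1.97, -0.67, 0.63, 1.93, 3.23]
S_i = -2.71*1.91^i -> [-2.71, -5.18, -9.89, -18.88, -36.07]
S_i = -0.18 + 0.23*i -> [-0.18, 0.05, 0.28, 0.51, 0.74]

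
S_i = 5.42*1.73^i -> [5.42, 9.38, 16.22, 28.06, 48.55]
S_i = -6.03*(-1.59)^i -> [-6.03, 9.59, -15.24, 24.24, -38.54]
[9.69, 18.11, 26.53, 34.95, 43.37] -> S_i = 9.69 + 8.42*i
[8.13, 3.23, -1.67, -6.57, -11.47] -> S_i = 8.13 + -4.90*i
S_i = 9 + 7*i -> [9, 16, 23, 30, 37]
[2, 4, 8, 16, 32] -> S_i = 2*2^i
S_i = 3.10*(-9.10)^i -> [3.1, -28.21, 256.71, -2336.07, 21258.24]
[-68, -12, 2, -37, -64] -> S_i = Random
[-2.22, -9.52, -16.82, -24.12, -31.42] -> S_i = -2.22 + -7.30*i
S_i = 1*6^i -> [1, 6, 36, 216, 1296]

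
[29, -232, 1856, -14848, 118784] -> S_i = 29*-8^i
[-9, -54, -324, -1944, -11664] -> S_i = -9*6^i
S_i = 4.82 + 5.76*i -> [4.82, 10.58, 16.34, 22.1, 27.86]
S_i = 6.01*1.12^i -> [6.01, 6.73, 7.54, 8.44, 9.46]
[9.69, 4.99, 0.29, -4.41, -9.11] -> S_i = 9.69 + -4.70*i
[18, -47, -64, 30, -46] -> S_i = Random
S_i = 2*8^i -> [2, 16, 128, 1024, 8192]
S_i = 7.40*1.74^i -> [7.4, 12.88, 22.4, 38.98, 67.83]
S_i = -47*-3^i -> [-47, 141, -423, 1269, -3807]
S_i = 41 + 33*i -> [41, 74, 107, 140, 173]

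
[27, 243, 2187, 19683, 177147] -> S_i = 27*9^i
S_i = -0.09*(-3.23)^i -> [-0.09, 0.29, -0.94, 3.03, -9.8]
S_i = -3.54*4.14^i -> [-3.54, -14.66, -60.67, -251.19, -1039.93]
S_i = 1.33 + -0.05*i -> [1.33, 1.28, 1.23, 1.18, 1.13]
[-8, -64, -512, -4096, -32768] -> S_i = -8*8^i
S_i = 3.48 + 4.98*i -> [3.48, 8.46, 13.44, 18.42, 23.4]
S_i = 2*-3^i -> [2, -6, 18, -54, 162]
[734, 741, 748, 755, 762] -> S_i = 734 + 7*i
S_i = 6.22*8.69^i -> [6.22, 54.05, 469.71, 4081.78, 35470.68]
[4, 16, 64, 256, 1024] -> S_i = 4*4^i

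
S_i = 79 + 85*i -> [79, 164, 249, 334, 419]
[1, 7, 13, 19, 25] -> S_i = 1 + 6*i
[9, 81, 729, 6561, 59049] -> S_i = 9*9^i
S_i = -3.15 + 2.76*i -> [-3.15, -0.39, 2.37, 5.13, 7.89]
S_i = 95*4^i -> [95, 380, 1520, 6080, 24320]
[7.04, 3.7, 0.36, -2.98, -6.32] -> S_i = 7.04 + -3.34*i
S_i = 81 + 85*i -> [81, 166, 251, 336, 421]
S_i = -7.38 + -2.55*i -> [-7.38, -9.93, -12.48, -15.03, -17.58]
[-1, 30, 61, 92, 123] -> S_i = -1 + 31*i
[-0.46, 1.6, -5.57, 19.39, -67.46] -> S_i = -0.46*(-3.48)^i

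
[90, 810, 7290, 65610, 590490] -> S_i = 90*9^i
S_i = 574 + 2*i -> [574, 576, 578, 580, 582]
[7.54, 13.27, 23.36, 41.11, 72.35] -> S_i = 7.54*1.76^i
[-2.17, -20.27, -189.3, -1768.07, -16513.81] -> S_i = -2.17*9.34^i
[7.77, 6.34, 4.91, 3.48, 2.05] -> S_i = 7.77 + -1.43*i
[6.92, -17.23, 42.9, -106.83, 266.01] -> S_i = 6.92*(-2.49)^i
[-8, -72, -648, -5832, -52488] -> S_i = -8*9^i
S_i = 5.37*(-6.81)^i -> [5.37, -36.57, 249.04, -1695.96, 11549.49]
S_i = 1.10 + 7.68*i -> [1.1, 8.78, 16.46, 24.14, 31.82]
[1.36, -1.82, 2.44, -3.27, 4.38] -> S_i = 1.36*(-1.34)^i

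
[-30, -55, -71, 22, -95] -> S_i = Random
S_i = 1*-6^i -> [1, -6, 36, -216, 1296]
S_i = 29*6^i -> [29, 174, 1044, 6264, 37584]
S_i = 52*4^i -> [52, 208, 832, 3328, 13312]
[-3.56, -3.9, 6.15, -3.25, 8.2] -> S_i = Random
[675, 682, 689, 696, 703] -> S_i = 675 + 7*i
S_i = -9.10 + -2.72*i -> [-9.1, -11.82, -14.54, -17.26, -19.98]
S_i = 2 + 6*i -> [2, 8, 14, 20, 26]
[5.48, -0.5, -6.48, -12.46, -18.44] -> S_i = 5.48 + -5.98*i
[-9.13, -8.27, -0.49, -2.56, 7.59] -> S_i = Random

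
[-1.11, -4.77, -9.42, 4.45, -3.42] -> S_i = Random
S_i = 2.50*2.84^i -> [2.5, 7.1, 20.16, 57.27, 162.63]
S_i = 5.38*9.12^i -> [5.38, 49.07, 447.48, 4081.0, 37218.74]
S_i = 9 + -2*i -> [9, 7, 5, 3, 1]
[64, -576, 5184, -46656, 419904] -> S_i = 64*-9^i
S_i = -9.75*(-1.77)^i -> [-9.75, 17.26, -30.55, 54.07, -95.7]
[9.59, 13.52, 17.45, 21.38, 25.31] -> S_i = 9.59 + 3.93*i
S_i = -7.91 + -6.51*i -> [-7.91, -14.42, -20.93, -27.44, -33.95]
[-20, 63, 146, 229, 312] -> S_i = -20 + 83*i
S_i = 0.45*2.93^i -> [0.45, 1.32, 3.86, 11.32, 33.17]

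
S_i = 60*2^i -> [60, 120, 240, 480, 960]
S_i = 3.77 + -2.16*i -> [3.77, 1.61, -0.55, -2.71, -4.87]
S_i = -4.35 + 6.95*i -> [-4.35, 2.6, 9.55, 16.5, 23.45]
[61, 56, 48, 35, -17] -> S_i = Random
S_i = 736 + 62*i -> [736, 798, 860, 922, 984]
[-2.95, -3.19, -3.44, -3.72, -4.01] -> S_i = -2.95*1.08^i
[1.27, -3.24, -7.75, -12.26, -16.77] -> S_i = 1.27 + -4.51*i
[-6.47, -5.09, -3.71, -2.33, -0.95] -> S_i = -6.47 + 1.38*i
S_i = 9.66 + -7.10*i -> [9.66, 2.56, -4.54, -11.64, -18.74]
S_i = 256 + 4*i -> [256, 260, 264, 268, 272]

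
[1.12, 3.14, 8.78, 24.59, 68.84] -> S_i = 1.12*2.80^i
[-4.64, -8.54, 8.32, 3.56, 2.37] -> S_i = Random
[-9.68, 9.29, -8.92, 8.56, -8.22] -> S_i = -9.68*(-0.96)^i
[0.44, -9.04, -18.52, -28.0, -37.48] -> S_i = 0.44 + -9.48*i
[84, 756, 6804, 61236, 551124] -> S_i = 84*9^i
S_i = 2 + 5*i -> [2, 7, 12, 17, 22]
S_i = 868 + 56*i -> [868, 924, 980, 1036, 1092]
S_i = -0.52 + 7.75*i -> [-0.52, 7.23, 14.98, 22.73, 30.48]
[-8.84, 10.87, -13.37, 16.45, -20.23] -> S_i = -8.84*(-1.23)^i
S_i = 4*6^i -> [4, 24, 144, 864, 5184]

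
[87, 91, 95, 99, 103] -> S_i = 87 + 4*i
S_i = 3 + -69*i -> [3, -66, -135, -204, -273]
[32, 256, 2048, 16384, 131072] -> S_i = 32*8^i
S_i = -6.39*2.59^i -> [-6.39, -16.55, -42.86, -111.02, -287.54]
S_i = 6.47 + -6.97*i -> [6.47, -0.5, -7.47, -14.44, -21.41]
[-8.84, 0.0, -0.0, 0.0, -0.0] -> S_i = -8.84*-0.00^i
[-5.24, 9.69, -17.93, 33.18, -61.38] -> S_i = -5.24*(-1.85)^i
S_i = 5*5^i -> [5, 25, 125, 625, 3125]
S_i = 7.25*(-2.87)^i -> [7.25, -20.81, 59.72, -171.39, 491.89]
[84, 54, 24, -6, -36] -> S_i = 84 + -30*i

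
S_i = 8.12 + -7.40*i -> [8.12, 0.72, -6.68, -14.08, -21.48]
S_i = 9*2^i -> [9, 18, 36, 72, 144]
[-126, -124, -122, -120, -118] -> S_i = -126 + 2*i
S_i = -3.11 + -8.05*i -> [-3.11, -11.16, -19.21, -27.26, -35.31]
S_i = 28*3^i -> [28, 84, 252, 756, 2268]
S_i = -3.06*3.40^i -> [-3.06, -10.4, -35.37, -120.27, -408.92]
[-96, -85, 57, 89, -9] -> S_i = Random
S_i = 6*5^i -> [6, 30, 150, 750, 3750]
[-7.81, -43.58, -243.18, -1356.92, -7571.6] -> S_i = -7.81*5.58^i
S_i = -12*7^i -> [-12, -84, -588, -4116, -28812]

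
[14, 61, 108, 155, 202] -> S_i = 14 + 47*i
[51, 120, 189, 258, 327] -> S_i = 51 + 69*i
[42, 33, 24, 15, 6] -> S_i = 42 + -9*i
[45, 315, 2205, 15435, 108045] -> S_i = 45*7^i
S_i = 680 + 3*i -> [680, 683, 686, 689, 692]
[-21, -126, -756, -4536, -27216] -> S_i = -21*6^i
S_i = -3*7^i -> [-3, -21, -147, -1029, -7203]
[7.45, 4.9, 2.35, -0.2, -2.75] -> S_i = 7.45 + -2.55*i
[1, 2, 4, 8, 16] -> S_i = 1*2^i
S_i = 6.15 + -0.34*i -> [6.15, 5.81, 5.47, 5.13, 4.79]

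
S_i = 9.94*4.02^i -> [9.94, 39.96, 160.63, 645.75, 2595.92]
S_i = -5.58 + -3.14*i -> [-5.58, -8.72, -11.86, -15.0, -18.14]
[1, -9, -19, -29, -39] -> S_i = 1 + -10*i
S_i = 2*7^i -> [2, 14, 98, 686, 4802]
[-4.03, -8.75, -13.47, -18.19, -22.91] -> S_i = -4.03 + -4.72*i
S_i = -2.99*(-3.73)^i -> [-2.99, 11.15, -41.6, 155.17, -578.77]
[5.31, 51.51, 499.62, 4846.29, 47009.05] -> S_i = 5.31*9.70^i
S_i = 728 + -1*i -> [728, 727, 726, 725, 724]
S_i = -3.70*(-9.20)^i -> [-3.7, 34.04, -313.17, 2881.15, -26506.54]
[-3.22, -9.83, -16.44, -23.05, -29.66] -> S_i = -3.22 + -6.61*i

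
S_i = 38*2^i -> [38, 76, 152, 304, 608]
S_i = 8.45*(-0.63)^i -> [8.45, -5.32, 3.35, -2.11, 1.33]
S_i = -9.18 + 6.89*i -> [-9.18, -2.29, 4.6, 11.49, 18.38]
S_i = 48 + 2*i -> [48, 50, 52, 54, 56]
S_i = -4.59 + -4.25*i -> [-4.59, -8.84, -13.09, -17.34, -21.59]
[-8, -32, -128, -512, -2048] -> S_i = -8*4^i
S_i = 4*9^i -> [4, 36, 324, 2916, 26244]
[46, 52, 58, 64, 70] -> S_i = 46 + 6*i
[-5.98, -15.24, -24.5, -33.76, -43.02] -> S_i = -5.98 + -9.26*i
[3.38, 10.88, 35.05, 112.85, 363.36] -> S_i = 3.38*3.22^i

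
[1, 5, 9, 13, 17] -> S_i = 1 + 4*i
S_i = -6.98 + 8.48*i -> [-6.98, 1.5, 9.98, 18.46, 26.94]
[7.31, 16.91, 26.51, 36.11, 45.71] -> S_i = 7.31 + 9.60*i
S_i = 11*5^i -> [11, 55, 275, 1375, 6875]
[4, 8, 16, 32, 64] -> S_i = 4*2^i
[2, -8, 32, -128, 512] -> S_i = 2*-4^i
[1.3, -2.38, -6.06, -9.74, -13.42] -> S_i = 1.30 + -3.68*i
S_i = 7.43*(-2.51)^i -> [7.43, -18.65, 46.81, -117.49, 294.91]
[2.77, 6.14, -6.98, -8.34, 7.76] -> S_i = Random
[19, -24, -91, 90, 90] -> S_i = Random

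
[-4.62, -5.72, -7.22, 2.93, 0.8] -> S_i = Random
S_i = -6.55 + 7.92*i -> [-6.55, 1.37, 9.29, 17.21, 25.13]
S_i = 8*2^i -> [8, 16, 32, 64, 128]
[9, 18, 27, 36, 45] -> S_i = 9 + 9*i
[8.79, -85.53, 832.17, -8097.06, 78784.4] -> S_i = 8.79*(-9.73)^i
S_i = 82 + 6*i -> [82, 88, 94, 100, 106]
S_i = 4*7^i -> [4, 28, 196, 1372, 9604]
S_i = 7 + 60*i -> [7, 67, 127, 187, 247]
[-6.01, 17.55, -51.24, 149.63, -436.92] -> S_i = -6.01*(-2.92)^i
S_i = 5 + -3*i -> [5, 2, -1, -4, -7]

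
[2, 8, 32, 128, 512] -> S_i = 2*4^i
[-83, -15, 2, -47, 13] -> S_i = Random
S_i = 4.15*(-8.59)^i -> [4.15, -35.65, 306.22, -2630.44, 22595.44]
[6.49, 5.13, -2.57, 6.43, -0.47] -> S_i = Random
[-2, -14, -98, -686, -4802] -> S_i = -2*7^i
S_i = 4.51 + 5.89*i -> [4.51, 10.4, 16.29, 22.18, 28.07]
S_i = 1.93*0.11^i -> [1.93, 0.21, 0.02, 0.0, 0.0]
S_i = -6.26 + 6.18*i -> [-6.26, -0.08, 6.1, 12.28, 18.46]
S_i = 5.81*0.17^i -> [5.81, 0.99, 0.17, 0.03, 0.0]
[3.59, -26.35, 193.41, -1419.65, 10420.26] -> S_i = 3.59*(-7.34)^i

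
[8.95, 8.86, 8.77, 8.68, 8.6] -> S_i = 8.95*0.99^i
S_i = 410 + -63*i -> [410, 347, 284, 221, 158]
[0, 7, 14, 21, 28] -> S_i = 0 + 7*i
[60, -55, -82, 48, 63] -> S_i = Random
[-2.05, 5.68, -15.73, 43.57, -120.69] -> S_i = -2.05*(-2.77)^i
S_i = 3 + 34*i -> [3, 37, 71, 105, 139]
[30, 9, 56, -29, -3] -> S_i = Random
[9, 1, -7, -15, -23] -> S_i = 9 + -8*i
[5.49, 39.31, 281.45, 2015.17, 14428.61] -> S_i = 5.49*7.16^i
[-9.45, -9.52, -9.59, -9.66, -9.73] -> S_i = -9.45 + -0.07*i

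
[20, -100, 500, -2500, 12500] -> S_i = 20*-5^i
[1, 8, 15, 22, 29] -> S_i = 1 + 7*i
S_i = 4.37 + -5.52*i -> [4.37, -1.15, -6.67, -12.19, -17.71]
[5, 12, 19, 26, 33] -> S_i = 5 + 7*i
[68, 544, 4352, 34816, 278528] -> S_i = 68*8^i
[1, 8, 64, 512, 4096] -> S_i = 1*8^i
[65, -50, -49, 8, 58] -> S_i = Random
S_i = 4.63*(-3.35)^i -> [4.63, -15.51, 51.96, -174.07, 583.12]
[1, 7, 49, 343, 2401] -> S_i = 1*7^i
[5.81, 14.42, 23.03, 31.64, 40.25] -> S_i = 5.81 + 8.61*i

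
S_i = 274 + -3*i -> [274, 271, 268, 265, 262]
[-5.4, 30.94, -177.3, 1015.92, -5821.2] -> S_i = -5.40*(-5.73)^i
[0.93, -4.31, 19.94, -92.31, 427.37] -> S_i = 0.93*(-4.63)^i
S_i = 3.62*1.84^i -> [3.62, 6.66, 12.26, 22.55, 41.49]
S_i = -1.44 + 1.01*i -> [-1.44, -0.43, 0.58, 1.59, 2.6]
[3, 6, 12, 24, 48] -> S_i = 3*2^i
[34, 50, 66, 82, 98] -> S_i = 34 + 16*i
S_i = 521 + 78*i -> [521, 599, 677, 755, 833]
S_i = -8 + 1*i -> [-8, -7, -6, -5, -4]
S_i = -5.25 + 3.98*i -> [-5.25, -1.27, 2.71, 6.69, 10.67]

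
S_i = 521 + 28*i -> [521, 549, 577, 605, 633]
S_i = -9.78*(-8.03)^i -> [-9.78, 78.53, -630.62, 5063.9, -40663.15]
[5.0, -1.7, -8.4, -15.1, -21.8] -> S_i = 5.00 + -6.70*i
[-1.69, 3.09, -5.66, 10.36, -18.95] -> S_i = -1.69*(-1.83)^i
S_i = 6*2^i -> [6, 12, 24, 48, 96]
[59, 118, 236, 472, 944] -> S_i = 59*2^i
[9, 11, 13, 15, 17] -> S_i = 9 + 2*i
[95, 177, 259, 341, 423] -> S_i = 95 + 82*i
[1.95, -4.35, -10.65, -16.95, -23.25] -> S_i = 1.95 + -6.30*i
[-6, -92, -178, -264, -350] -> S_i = -6 + -86*i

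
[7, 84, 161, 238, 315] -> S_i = 7 + 77*i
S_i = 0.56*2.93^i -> [0.56, 1.64, 4.81, 14.09, 41.27]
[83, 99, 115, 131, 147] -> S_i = 83 + 16*i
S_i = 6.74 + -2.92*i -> [6.74, 3.82, 0.9, -2.02, -4.94]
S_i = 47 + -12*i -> [47, 35, 23, 11, -1]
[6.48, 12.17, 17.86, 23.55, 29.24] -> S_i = 6.48 + 5.69*i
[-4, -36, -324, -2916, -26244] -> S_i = -4*9^i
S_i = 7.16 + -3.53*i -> [7.16, 3.63, 0.1, -3.43, -6.96]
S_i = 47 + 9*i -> [47, 56, 65, 74, 83]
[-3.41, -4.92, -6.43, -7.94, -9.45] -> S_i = -3.41 + -1.51*i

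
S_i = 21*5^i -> [21, 105, 525, 2625, 13125]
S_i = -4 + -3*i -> [-4, -7, -10, -13, -16]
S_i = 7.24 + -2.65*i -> [7.24, 4.59, 1.94, -0.71, -3.36]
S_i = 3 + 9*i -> [3, 12, 21, 30, 39]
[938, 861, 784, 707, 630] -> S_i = 938 + -77*i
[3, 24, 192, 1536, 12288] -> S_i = 3*8^i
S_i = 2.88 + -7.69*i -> [2.88, -4.81, -12.5, -20.19, -27.88]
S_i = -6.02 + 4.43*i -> [-6.02, -1.59, 2.84, 7.27, 11.7]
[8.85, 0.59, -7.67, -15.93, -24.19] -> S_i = 8.85 + -8.26*i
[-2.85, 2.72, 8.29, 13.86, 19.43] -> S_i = -2.85 + 5.57*i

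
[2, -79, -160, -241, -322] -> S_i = 2 + -81*i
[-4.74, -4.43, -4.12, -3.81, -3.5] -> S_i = -4.74 + 0.31*i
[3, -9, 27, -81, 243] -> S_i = 3*-3^i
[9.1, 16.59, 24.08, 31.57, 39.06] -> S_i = 9.10 + 7.49*i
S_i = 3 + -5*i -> [3, -2, -7, -12, -17]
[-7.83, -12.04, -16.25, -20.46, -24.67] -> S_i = -7.83 + -4.21*i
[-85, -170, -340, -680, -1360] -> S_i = -85*2^i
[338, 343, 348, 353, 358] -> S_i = 338 + 5*i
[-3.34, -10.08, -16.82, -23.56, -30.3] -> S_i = -3.34 + -6.74*i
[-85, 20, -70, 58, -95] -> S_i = Random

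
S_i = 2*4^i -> [2, 8, 32, 128, 512]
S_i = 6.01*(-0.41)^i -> [6.01, -2.46, 1.01, -0.41, 0.17]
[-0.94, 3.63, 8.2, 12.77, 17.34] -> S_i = -0.94 + 4.57*i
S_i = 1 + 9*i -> [1, 10, 19, 28, 37]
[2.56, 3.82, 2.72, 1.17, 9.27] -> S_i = Random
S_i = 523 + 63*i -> [523, 586, 649, 712, 775]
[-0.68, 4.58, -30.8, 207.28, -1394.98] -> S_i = -0.68*(-6.73)^i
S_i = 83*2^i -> [83, 166, 332, 664, 1328]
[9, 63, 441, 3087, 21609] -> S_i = 9*7^i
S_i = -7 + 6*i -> [-7, -1, 5, 11, 17]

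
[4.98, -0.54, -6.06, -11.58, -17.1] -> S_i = 4.98 + -5.52*i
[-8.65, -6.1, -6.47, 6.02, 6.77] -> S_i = Random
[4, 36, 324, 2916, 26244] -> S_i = 4*9^i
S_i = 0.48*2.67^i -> [0.48, 1.28, 3.42, 9.14, 24.39]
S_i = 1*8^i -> [1, 8, 64, 512, 4096]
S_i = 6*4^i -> [6, 24, 96, 384, 1536]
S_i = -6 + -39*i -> [-6, -45, -84, -123, -162]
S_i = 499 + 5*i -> [499, 504, 509, 514, 519]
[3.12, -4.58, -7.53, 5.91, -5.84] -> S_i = Random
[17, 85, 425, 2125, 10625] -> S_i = 17*5^i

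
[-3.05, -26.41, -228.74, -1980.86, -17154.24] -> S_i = -3.05*8.66^i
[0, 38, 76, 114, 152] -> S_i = 0 + 38*i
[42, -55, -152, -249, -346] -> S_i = 42 + -97*i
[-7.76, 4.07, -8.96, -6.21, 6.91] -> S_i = Random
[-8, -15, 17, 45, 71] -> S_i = Random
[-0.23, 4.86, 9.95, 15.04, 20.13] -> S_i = -0.23 + 5.09*i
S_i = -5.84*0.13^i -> [-5.84, -0.76, -0.1, -0.01, -0.0]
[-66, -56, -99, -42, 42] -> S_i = Random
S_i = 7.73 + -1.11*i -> [7.73, 6.62, 5.51, 4.4, 3.29]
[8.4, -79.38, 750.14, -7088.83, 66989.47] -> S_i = 8.40*(-9.45)^i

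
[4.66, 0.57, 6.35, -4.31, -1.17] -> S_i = Random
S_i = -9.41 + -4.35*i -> [-9.41, -13.76, -18.11, -22.46, -26.81]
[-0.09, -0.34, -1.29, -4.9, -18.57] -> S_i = -0.09*3.79^i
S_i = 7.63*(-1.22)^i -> [7.63, -9.31, 11.36, -13.85, 16.9]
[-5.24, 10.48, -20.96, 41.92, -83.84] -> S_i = -5.24*(-2.00)^i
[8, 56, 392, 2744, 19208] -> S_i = 8*7^i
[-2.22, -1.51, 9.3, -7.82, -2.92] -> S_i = Random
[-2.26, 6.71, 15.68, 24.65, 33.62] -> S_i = -2.26 + 8.97*i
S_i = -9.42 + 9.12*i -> [-9.42, -0.3, 8.82, 17.94, 27.06]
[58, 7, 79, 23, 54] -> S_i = Random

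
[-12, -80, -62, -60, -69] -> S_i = Random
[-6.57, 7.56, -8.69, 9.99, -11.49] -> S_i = -6.57*(-1.15)^i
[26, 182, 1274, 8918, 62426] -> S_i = 26*7^i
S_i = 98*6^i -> [98, 588, 3528, 21168, 127008]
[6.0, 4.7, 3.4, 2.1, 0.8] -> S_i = 6.00 + -1.30*i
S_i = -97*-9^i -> [-97, 873, -7857, 70713, -636417]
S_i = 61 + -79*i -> [61, -18, -97, -176, -255]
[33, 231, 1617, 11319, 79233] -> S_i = 33*7^i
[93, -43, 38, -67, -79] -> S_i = Random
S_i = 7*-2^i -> [7, -14, 28, -56, 112]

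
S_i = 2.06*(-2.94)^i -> [2.06, -6.06, 17.81, -52.35, 153.91]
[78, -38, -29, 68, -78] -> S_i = Random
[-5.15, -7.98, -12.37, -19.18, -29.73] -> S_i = -5.15*1.55^i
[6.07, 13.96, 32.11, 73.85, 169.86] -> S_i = 6.07*2.30^i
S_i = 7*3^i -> [7, 21, 63, 189, 567]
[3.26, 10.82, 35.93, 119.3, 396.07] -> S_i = 3.26*3.32^i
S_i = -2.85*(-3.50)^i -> [-2.85, 9.98, -34.91, 122.19, -427.68]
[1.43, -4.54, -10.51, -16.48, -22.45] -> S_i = 1.43 + -5.97*i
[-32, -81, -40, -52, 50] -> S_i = Random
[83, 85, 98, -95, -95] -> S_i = Random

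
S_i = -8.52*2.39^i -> [-8.52, -20.36, -48.67, -116.31, -277.99]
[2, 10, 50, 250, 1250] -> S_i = 2*5^i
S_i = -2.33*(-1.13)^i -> [-2.33, 2.63, -2.98, 3.36, -3.8]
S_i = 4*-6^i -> [4, -24, 144, -864, 5184]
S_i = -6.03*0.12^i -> [-6.03, -0.72, -0.09, -0.01, -0.0]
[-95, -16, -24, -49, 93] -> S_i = Random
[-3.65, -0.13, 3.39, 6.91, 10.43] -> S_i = -3.65 + 3.52*i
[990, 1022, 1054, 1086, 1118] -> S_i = 990 + 32*i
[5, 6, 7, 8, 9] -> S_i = 5 + 1*i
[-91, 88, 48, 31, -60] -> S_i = Random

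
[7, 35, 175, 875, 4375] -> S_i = 7*5^i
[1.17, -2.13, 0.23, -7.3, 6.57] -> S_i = Random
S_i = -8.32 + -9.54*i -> [-8.32, -17.86, -27.4, -36.94, -46.48]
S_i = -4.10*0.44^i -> [-4.1, -1.8, -0.79, -0.35, -0.15]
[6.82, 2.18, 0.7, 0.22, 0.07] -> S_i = 6.82*0.32^i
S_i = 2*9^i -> [2, 18, 162, 1458, 13122]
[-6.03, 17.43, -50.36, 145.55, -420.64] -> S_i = -6.03*(-2.89)^i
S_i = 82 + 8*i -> [82, 90, 98, 106, 114]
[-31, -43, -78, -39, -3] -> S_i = Random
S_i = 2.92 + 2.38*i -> [2.92, 5.3, 7.68, 10.06, 12.44]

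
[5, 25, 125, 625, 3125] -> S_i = 5*5^i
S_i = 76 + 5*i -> [76, 81, 86, 91, 96]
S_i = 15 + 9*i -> [15, 24, 33, 42, 51]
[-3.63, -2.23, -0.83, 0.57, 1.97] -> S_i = -3.63 + 1.40*i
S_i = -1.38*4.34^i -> [-1.38, -5.99, -25.99, -112.81, -489.6]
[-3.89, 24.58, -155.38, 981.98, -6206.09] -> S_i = -3.89*(-6.32)^i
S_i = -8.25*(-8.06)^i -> [-8.25, 66.5, -535.95, 4319.75, -34817.22]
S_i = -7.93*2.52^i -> [-7.93, -19.98, -50.36, -126.9, -319.8]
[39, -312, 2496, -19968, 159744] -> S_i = 39*-8^i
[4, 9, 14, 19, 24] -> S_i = 4 + 5*i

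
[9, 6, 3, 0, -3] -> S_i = 9 + -3*i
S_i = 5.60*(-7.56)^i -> [5.6, -42.34, 320.06, -2419.65, 18292.59]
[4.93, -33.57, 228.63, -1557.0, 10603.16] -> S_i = 4.93*(-6.81)^i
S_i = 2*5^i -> [2, 10, 50, 250, 1250]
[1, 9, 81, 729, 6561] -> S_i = 1*9^i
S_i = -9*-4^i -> [-9, 36, -144, 576, -2304]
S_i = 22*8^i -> [22, 176, 1408, 11264, 90112]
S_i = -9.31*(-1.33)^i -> [-9.31, 12.38, -16.47, 21.9, -29.13]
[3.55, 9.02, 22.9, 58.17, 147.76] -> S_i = 3.55*2.54^i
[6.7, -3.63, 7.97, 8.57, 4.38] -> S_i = Random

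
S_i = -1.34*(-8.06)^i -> [-1.34, 10.8, -87.05, 701.63, -5655.16]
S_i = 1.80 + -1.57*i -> [1.8, 0.23, -1.34, -2.91, -4.48]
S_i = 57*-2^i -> [57, -114, 228, -456, 912]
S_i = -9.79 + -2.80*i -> [-9.79, -12.59, -15.39, -18.19, -20.99]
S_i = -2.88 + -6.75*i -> [-2.88, -9.63, -16.38, -23.13, -29.88]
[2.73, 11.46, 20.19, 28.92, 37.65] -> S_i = 2.73 + 8.73*i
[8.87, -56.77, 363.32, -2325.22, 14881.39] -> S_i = 8.87*(-6.40)^i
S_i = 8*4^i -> [8, 32, 128, 512, 2048]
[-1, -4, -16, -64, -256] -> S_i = -1*4^i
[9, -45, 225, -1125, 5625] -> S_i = 9*-5^i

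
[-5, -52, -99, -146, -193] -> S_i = -5 + -47*i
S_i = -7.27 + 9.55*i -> [-7.27, 2.28, 11.83, 21.38, 30.93]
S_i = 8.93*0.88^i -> [8.93, 7.86, 6.92, 6.09, 5.36]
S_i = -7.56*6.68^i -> [-7.56, -50.5, -337.35, -2253.47, -15053.16]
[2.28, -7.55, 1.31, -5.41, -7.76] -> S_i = Random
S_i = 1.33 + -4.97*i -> [1.33, -3.64, -8.61, -13.58, -18.55]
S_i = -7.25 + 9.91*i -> [-7.25, 2.66, 12.57, 22.48, 32.39]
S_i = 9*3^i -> [9, 27, 81, 243, 729]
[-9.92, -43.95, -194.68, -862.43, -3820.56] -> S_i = -9.92*4.43^i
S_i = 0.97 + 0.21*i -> [0.97, 1.18, 1.39, 1.6, 1.81]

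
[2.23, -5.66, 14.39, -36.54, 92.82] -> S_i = 2.23*(-2.54)^i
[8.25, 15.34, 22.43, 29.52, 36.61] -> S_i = 8.25 + 7.09*i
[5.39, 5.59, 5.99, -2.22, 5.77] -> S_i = Random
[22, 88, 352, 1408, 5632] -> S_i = 22*4^i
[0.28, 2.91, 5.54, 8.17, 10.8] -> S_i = 0.28 + 2.63*i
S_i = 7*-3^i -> [7, -21, 63, -189, 567]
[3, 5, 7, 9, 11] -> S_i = 3 + 2*i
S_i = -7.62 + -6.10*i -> [-7.62, -13.72, -19.82, -25.92, -32.02]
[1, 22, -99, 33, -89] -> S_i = Random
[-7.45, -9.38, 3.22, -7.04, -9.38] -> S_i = Random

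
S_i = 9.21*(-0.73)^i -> [9.21, -6.72, 4.91, -3.58, 2.62]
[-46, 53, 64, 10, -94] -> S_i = Random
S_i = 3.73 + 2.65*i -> [3.73, 6.38, 9.03, 11.68, 14.33]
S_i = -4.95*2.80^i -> [-4.95, -13.86, -38.81, -108.66, -304.25]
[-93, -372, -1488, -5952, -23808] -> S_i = -93*4^i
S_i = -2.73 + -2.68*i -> [-2.73, -5.41, -8.09, -10.77, -13.45]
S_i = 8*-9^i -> [8, -72, 648, -5832, 52488]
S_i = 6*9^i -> [6, 54, 486, 4374, 39366]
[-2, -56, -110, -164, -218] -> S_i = -2 + -54*i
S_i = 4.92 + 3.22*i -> [4.92, 8.14, 11.36, 14.58, 17.8]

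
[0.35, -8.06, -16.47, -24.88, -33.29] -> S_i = 0.35 + -8.41*i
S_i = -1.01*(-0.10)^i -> [-1.01, 0.1, -0.01, 0.0, -0.0]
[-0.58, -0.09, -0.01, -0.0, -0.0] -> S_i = -0.58*0.15^i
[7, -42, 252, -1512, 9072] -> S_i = 7*-6^i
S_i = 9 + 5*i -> [9, 14, 19, 24, 29]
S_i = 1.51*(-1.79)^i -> [1.51, -2.7, 4.84, -8.66, 15.5]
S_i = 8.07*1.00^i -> [8.07, 8.07, 8.07, 8.07, 8.07]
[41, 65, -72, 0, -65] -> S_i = Random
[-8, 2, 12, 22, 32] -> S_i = -8 + 10*i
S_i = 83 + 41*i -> [83, 124, 165, 206, 247]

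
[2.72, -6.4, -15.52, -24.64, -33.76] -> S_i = 2.72 + -9.12*i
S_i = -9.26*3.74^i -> [-9.26, -34.63, -129.53, -484.42, -1811.75]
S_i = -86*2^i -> [-86, -172, -344, -688, -1376]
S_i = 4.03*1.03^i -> [4.03, 4.15, 4.28, 4.4, 4.54]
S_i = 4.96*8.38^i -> [4.96, 41.56, 348.31, 2918.86, 24460.07]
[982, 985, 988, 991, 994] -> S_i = 982 + 3*i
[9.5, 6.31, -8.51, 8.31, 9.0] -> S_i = Random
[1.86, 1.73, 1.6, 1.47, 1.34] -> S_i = 1.86 + -0.13*i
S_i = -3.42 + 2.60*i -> [-3.42, -0.82, 1.78, 4.38, 6.98]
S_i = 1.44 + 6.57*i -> [1.44, 8.01, 14.58, 21.15, 27.72]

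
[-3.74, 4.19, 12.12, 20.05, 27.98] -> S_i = -3.74 + 7.93*i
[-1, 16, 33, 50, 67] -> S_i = -1 + 17*i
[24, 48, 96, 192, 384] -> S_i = 24*2^i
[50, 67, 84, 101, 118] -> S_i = 50 + 17*i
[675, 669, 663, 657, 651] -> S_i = 675 + -6*i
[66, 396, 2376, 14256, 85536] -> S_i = 66*6^i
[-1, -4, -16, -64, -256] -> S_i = -1*4^i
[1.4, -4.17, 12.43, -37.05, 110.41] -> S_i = 1.40*(-2.98)^i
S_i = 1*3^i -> [1, 3, 9, 27, 81]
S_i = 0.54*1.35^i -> [0.54, 0.73, 0.98, 1.33, 1.79]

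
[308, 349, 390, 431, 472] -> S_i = 308 + 41*i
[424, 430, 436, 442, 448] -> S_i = 424 + 6*i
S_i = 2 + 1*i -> [2, 3, 4, 5, 6]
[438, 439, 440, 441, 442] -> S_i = 438 + 1*i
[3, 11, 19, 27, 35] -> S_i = 3 + 8*i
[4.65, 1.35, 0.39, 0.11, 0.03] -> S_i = 4.65*0.29^i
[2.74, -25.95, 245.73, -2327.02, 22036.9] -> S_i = 2.74*(-9.47)^i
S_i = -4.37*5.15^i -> [-4.37, -22.51, -115.9, -596.9, -3074.05]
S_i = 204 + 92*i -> [204, 296, 388, 480, 572]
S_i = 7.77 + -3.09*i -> [7.77, 4.68, 1.59, -1.5, -4.59]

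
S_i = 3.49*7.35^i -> [3.49, 25.65, 188.54, 1385.76, 10185.32]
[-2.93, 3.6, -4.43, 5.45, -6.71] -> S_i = -2.93*(-1.23)^i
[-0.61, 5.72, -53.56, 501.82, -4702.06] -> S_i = -0.61*(-9.37)^i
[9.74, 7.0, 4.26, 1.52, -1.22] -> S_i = 9.74 + -2.74*i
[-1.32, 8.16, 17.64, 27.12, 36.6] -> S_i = -1.32 + 9.48*i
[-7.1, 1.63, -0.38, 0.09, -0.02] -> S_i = -7.10*(-0.23)^i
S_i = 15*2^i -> [15, 30, 60, 120, 240]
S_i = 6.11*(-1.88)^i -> [6.11, -11.49, 21.6, -40.6, 76.33]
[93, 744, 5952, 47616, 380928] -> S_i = 93*8^i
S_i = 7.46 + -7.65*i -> [7.46, -0.19, -7.84, -15.49, -23.14]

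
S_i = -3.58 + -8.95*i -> [-3.58, -12.53, -21.48, -30.43, -39.38]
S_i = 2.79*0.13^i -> [2.79, 0.36, 0.05, 0.01, 0.0]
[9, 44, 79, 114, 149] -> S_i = 9 + 35*i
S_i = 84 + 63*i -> [84, 147, 210, 273, 336]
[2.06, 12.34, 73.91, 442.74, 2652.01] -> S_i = 2.06*5.99^i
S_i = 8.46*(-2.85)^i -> [8.46, -24.11, 68.72, -195.84, 558.15]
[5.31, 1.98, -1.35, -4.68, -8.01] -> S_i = 5.31 + -3.33*i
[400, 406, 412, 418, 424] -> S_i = 400 + 6*i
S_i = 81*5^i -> [81, 405, 2025, 10125, 50625]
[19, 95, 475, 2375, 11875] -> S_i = 19*5^i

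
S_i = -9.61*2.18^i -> [-9.61, -20.95, -45.67, -99.56, -217.04]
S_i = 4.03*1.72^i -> [4.03, 6.93, 11.92, 20.51, 35.27]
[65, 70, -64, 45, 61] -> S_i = Random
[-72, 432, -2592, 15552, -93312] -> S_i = -72*-6^i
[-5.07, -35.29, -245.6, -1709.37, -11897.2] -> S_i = -5.07*6.96^i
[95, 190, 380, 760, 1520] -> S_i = 95*2^i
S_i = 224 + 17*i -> [224, 241, 258, 275, 292]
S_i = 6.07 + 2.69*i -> [6.07, 8.76, 11.45, 14.14, 16.83]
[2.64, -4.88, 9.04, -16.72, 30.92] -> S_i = 2.64*(-1.85)^i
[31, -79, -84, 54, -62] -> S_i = Random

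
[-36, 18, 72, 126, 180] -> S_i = -36 + 54*i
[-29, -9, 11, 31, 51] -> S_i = -29 + 20*i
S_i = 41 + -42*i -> [41, -1, -43, -85, -127]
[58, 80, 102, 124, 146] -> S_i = 58 + 22*i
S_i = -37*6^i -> [-37, -222, -1332, -7992, -47952]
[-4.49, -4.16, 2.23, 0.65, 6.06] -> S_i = Random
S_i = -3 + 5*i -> [-3, 2, 7, 12, 17]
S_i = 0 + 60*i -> [0, 60, 120, 180, 240]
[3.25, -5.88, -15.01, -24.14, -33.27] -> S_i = 3.25 + -9.13*i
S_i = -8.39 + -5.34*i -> [-8.39, -13.73, -19.07, -24.41, -29.75]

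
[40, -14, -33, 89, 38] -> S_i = Random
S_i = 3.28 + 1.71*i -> [3.28, 4.99, 6.7, 8.41, 10.12]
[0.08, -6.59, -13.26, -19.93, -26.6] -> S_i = 0.08 + -6.67*i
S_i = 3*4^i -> [3, 12, 48, 192, 768]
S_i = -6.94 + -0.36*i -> [-6.94, -7.3, -7.66, -8.02, -8.38]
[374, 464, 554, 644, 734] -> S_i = 374 + 90*i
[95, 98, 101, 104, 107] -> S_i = 95 + 3*i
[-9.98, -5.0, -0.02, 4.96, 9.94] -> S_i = -9.98 + 4.98*i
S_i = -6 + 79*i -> [-6, 73, 152, 231, 310]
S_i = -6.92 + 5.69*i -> [-6.92, -1.23, 4.46, 10.15, 15.84]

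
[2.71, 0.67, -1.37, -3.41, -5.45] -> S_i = 2.71 + -2.04*i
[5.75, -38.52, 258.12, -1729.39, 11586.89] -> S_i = 5.75*(-6.70)^i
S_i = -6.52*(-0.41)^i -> [-6.52, 2.67, -1.1, 0.45, -0.18]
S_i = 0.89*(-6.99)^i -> [0.89, -6.22, 43.49, -303.96, 2124.71]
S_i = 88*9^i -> [88, 792, 7128, 64152, 577368]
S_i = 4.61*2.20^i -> [4.61, 10.14, 22.31, 49.09, 107.99]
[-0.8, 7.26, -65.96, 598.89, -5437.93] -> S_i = -0.80*(-9.08)^i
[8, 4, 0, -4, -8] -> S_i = 8 + -4*i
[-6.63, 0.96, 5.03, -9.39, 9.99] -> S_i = Random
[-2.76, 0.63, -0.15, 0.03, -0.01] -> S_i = -2.76*(-0.23)^i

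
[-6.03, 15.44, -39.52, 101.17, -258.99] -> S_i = -6.03*(-2.56)^i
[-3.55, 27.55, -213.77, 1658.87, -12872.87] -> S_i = -3.55*(-7.76)^i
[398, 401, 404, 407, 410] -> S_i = 398 + 3*i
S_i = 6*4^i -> [6, 24, 96, 384, 1536]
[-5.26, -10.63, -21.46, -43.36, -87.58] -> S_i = -5.26*2.02^i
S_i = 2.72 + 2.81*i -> [2.72, 5.53, 8.34, 11.15, 13.96]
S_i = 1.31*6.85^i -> [1.31, 8.97, 61.47, 421.06, 2884.25]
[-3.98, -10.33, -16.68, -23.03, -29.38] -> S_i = -3.98 + -6.35*i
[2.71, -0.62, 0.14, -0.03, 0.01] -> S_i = 2.71*(-0.23)^i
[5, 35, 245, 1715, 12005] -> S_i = 5*7^i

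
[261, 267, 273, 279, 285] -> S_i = 261 + 6*i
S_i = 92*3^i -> [92, 276, 828, 2484, 7452]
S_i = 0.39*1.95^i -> [0.39, 0.76, 1.48, 2.89, 5.64]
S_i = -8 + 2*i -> [-8, -6, -4, -2, 0]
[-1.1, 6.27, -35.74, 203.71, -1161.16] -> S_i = -1.10*(-5.70)^i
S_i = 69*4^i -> [69, 276, 1104, 4416, 17664]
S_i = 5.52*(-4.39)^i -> [5.52, -24.23, 106.38, -467.02, 2050.2]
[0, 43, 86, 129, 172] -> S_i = 0 + 43*i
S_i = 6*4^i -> [6, 24, 96, 384, 1536]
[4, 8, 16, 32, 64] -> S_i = 4*2^i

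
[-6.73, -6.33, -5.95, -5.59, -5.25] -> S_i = -6.73*0.94^i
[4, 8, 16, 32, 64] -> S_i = 4*2^i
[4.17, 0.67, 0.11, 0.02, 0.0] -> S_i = 4.17*0.16^i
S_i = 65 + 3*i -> [65, 68, 71, 74, 77]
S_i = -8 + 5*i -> [-8, -3, 2, 7, 12]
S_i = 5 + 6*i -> [5, 11, 17, 23, 29]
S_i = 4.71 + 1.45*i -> [4.71, 6.16, 7.61, 9.06, 10.51]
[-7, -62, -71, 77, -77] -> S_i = Random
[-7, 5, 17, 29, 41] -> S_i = -7 + 12*i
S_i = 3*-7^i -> [3, -21, 147, -1029, 7203]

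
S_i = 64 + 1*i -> [64, 65, 66, 67, 68]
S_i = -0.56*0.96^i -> [-0.56, -0.54, -0.52, -0.5, -0.48]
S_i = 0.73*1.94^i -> [0.73, 1.42, 2.75, 5.33, 10.34]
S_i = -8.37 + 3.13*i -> [-8.37, -5.24, -2.11, 1.02, 4.15]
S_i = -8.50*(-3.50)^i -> [-8.5, 29.75, -104.12, 364.44, -1275.53]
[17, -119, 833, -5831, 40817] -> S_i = 17*-7^i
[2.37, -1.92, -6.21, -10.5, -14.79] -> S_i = 2.37 + -4.29*i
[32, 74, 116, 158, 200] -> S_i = 32 + 42*i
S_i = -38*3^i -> [-38, -114, -342, -1026, -3078]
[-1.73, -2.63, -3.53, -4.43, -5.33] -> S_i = -1.73 + -0.90*i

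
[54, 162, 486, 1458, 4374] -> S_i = 54*3^i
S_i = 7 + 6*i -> [7, 13, 19, 25, 31]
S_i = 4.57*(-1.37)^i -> [4.57, -6.26, 8.58, -11.75, 16.1]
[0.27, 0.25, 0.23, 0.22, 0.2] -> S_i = 0.27*0.93^i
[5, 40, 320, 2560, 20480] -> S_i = 5*8^i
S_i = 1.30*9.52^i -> [1.3, 12.38, 117.82, 1121.64, 10678.03]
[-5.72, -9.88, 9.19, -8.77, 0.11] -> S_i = Random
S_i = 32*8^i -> [32, 256, 2048, 16384, 131072]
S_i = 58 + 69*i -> [58, 127, 196, 265, 334]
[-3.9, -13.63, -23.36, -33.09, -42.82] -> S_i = -3.90 + -9.73*i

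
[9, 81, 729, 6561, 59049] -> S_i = 9*9^i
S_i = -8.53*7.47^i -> [-8.53, -63.72, -475.98, -3555.58, -26560.21]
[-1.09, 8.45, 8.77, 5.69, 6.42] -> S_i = Random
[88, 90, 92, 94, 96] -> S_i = 88 + 2*i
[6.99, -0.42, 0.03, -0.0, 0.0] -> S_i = 6.99*(-0.06)^i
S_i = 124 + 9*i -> [124, 133, 142, 151, 160]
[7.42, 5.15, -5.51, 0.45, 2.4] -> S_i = Random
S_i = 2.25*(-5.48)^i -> [2.25, -12.33, 67.57, -370.27, 2029.11]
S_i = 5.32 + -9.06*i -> [5.32, -3.74, -12.8, -21.86, -30.92]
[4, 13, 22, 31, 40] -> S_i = 4 + 9*i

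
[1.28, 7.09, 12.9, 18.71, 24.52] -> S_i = 1.28 + 5.81*i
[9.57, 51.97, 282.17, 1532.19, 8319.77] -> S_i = 9.57*5.43^i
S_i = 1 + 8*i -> [1, 9, 17, 25, 33]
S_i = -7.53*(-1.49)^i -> [-7.53, 11.22, -16.72, 24.91, -37.11]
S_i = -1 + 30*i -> [-1, 29, 59, 89, 119]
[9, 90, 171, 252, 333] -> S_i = 9 + 81*i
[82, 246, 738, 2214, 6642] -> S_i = 82*3^i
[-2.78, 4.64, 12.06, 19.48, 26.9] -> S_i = -2.78 + 7.42*i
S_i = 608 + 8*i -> [608, 616, 624, 632, 640]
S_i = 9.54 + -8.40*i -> [9.54, 1.14, -7.26, -15.66, -24.06]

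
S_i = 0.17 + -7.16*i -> [0.17, -6.99, -14.15, -21.31, -28.47]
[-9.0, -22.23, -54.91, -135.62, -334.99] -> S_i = -9.00*2.47^i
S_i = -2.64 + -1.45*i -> [-2.64, -4.09, -5.54, -6.99, -8.44]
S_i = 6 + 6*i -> [6, 12, 18, 24, 30]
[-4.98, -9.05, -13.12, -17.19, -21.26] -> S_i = -4.98 + -4.07*i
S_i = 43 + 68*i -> [43, 111, 179, 247, 315]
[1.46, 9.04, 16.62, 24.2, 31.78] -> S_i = 1.46 + 7.58*i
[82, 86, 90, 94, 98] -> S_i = 82 + 4*i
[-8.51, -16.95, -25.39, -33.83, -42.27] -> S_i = -8.51 + -8.44*i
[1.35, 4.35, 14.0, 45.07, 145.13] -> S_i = 1.35*3.22^i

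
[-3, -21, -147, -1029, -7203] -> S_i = -3*7^i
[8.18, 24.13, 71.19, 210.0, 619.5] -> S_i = 8.18*2.95^i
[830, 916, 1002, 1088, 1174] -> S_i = 830 + 86*i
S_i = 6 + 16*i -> [6, 22, 38, 54, 70]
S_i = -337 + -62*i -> [-337, -399, -461, -523, -585]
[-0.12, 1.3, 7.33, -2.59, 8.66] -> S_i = Random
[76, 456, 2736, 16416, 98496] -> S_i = 76*6^i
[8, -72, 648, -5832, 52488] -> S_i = 8*-9^i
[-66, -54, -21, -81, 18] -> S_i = Random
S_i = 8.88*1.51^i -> [8.88, 13.41, 20.25, 30.57, 46.17]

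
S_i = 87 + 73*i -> [87, 160, 233, 306, 379]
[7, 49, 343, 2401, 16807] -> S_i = 7*7^i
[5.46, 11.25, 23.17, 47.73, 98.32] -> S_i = 5.46*2.06^i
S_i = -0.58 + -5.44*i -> [-0.58, -6.02, -11.46, -16.9, -22.34]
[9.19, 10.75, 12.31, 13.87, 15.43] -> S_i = 9.19 + 1.56*i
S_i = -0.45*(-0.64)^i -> [-0.45, 0.29, -0.18, 0.12, -0.08]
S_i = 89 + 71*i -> [89, 160, 231, 302, 373]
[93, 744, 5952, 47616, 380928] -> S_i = 93*8^i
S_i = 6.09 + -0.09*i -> [6.09, 6.0, 5.91, 5.82, 5.73]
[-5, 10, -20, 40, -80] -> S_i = -5*-2^i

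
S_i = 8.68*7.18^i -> [8.68, 62.32, 447.47, 3212.87, 23068.4]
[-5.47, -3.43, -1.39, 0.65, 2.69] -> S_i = -5.47 + 2.04*i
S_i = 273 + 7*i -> [273, 280, 287, 294, 301]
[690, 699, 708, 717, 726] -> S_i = 690 + 9*i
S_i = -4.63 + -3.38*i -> [-4.63, -8.01, -11.39, -14.77, -18.15]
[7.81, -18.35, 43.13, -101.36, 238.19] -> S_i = 7.81*(-2.35)^i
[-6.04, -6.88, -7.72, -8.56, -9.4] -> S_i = -6.04 + -0.84*i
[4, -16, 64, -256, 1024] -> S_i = 4*-4^i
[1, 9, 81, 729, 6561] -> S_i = 1*9^i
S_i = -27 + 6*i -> [-27, -21, -15, -9, -3]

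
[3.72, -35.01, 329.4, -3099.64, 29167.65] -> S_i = 3.72*(-9.41)^i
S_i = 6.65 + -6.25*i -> [6.65, 0.4, -5.85, -12.1, -18.35]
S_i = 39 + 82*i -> [39, 121, 203, 285, 367]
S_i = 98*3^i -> [98, 294, 882, 2646, 7938]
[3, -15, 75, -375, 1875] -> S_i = 3*-5^i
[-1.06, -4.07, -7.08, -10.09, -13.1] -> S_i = -1.06 + -3.01*i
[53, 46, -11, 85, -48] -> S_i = Random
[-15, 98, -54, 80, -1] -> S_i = Random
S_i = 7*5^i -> [7, 35, 175, 875, 4375]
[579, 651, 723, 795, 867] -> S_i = 579 + 72*i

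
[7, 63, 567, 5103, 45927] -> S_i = 7*9^i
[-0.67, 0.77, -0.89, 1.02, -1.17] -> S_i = -0.67*(-1.15)^i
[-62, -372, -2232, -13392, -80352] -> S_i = -62*6^i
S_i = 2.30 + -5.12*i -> [2.3, -2.82, -7.94, -13.06, -18.18]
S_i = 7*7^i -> [7, 49, 343, 2401, 16807]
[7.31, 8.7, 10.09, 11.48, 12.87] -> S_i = 7.31 + 1.39*i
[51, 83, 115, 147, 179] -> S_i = 51 + 32*i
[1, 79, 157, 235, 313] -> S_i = 1 + 78*i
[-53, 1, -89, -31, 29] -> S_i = Random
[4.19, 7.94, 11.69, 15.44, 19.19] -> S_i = 4.19 + 3.75*i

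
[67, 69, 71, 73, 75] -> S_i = 67 + 2*i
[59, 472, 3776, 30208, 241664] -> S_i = 59*8^i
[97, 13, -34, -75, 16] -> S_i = Random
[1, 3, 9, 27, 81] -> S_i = 1*3^i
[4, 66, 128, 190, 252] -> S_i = 4 + 62*i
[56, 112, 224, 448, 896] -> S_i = 56*2^i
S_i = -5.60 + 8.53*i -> [-5.6, 2.93, 11.46, 19.99, 28.52]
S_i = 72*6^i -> [72, 432, 2592, 15552, 93312]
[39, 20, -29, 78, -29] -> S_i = Random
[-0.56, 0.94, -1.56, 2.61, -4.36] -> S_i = -0.56*(-1.67)^i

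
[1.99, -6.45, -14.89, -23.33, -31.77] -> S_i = 1.99 + -8.44*i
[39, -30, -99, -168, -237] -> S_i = 39 + -69*i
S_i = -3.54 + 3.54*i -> [-3.54, 0.0, 3.54, 7.08, 10.62]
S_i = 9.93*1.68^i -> [9.93, 16.68, 28.03, 47.08, 79.1]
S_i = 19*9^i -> [19, 171, 1539, 13851, 124659]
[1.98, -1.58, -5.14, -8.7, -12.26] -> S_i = 1.98 + -3.56*i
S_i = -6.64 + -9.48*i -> [-6.64, -16.12, -25.6, -35.08, -44.56]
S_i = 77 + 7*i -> [77, 84, 91, 98, 105]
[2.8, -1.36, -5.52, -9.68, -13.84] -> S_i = 2.80 + -4.16*i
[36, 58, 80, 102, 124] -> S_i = 36 + 22*i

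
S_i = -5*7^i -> [-5, -35, -245, -1715, -12005]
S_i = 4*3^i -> [4, 12, 36, 108, 324]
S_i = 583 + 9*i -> [583, 592, 601, 610, 619]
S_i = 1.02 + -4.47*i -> [1.02, -3.45, -7.92, -12.39, -16.86]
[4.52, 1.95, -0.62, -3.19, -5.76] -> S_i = 4.52 + -2.57*i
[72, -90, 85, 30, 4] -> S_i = Random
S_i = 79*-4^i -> [79, -316, 1264, -5056, 20224]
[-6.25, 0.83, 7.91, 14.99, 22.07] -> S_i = -6.25 + 7.08*i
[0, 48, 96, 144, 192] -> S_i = 0 + 48*i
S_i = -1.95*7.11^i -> [-1.95, -13.86, -98.58, -700.88, -4983.25]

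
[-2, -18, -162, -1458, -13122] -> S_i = -2*9^i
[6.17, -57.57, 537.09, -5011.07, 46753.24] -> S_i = 6.17*(-9.33)^i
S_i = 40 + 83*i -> [40, 123, 206, 289, 372]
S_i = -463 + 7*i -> [-463, -456, -449, -442, -435]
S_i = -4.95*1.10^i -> [-4.95, -5.44, -5.99, -6.59, -7.25]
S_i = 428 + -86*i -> [428, 342, 256, 170, 84]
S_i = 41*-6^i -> [41, -246, 1476, -8856, 53136]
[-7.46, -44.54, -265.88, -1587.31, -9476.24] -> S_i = -7.46*5.97^i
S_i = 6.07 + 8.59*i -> [6.07, 14.66, 23.25, 31.84, 40.43]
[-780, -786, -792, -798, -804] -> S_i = -780 + -6*i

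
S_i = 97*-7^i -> [97, -679, 4753, -33271, 232897]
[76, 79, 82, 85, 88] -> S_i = 76 + 3*i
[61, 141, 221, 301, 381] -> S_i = 61 + 80*i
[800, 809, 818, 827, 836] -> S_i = 800 + 9*i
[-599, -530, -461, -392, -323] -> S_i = -599 + 69*i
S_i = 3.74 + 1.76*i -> [3.74, 5.5, 7.26, 9.02, 10.78]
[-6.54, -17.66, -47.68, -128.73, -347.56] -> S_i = -6.54*2.70^i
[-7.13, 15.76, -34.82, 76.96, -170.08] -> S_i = -7.13*(-2.21)^i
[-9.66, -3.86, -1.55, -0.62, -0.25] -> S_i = -9.66*0.40^i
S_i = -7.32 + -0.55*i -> [-7.32, -7.87, -8.42, -8.97, -9.52]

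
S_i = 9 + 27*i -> [9, 36, 63, 90, 117]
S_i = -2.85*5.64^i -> [-2.85, -16.07, -90.66, -511.31, -2883.77]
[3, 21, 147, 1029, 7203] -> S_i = 3*7^i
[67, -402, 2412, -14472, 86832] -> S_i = 67*-6^i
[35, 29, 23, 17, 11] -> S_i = 35 + -6*i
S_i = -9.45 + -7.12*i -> [-9.45, -16.57, -23.69, -30.81, -37.93]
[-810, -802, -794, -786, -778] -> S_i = -810 + 8*i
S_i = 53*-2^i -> [53, -106, 212, -424, 848]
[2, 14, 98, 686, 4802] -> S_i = 2*7^i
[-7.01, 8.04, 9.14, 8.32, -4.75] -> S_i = Random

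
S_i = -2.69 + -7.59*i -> [-2.69, -10.28, -17.87, -25.46, -33.05]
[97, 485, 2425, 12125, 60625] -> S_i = 97*5^i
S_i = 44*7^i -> [44, 308, 2156, 15092, 105644]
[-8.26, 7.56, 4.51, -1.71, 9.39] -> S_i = Random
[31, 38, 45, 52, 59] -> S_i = 31 + 7*i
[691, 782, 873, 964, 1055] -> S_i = 691 + 91*i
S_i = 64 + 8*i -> [64, 72, 80, 88, 96]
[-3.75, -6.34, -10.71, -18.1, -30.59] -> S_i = -3.75*1.69^i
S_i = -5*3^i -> [-5, -15, -45, -135, -405]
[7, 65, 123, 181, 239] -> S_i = 7 + 58*i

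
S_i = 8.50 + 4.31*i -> [8.5, 12.81, 17.12, 21.43, 25.74]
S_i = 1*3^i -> [1, 3, 9, 27, 81]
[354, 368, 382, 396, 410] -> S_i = 354 + 14*i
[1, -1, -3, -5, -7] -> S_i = 1 + -2*i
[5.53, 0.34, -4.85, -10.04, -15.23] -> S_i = 5.53 + -5.19*i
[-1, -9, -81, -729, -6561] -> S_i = -1*9^i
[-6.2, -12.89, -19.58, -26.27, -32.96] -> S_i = -6.20 + -6.69*i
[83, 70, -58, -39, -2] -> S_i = Random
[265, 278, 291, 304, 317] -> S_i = 265 + 13*i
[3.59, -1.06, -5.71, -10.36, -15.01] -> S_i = 3.59 + -4.65*i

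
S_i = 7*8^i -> [7, 56, 448, 3584, 28672]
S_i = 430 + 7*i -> [430, 437, 444, 451, 458]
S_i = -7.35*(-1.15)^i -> [-7.35, 8.45, -9.72, 11.18, -12.86]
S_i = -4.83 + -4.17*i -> [-4.83, -9.0, -13.17, -17.34, -21.51]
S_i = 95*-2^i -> [95, -190, 380, -760, 1520]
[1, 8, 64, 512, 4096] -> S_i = 1*8^i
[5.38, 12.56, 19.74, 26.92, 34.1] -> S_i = 5.38 + 7.18*i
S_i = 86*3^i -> [86, 258, 774, 2322, 6966]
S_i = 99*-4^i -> [99, -396, 1584, -6336, 25344]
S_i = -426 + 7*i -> [-426, -419, -412, -405, -398]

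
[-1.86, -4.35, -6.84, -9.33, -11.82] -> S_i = -1.86 + -2.49*i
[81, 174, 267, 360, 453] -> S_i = 81 + 93*i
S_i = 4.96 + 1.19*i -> [4.96, 6.15, 7.34, 8.53, 9.72]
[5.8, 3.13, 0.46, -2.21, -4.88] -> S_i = 5.80 + -2.67*i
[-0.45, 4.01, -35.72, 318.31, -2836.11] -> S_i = -0.45*(-8.91)^i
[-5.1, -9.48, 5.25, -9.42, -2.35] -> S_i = Random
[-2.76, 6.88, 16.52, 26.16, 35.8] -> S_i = -2.76 + 9.64*i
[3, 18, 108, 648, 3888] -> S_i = 3*6^i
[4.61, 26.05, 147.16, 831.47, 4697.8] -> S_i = 4.61*5.65^i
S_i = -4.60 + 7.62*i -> [-4.6, 3.02, 10.64, 18.26, 25.88]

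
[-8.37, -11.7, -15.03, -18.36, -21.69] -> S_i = -8.37 + -3.33*i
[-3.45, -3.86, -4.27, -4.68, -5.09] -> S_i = -3.45 + -0.41*i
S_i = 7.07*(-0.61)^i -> [7.07, -4.31, 2.63, -1.6, 0.98]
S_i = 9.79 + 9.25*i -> [9.79, 19.04, 28.29, 37.54, 46.79]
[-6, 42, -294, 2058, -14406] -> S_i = -6*-7^i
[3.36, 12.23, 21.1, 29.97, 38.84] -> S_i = 3.36 + 8.87*i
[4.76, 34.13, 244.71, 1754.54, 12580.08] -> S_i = 4.76*7.17^i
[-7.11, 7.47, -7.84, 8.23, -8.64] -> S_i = -7.11*(-1.05)^i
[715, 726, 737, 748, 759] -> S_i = 715 + 11*i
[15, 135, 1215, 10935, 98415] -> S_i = 15*9^i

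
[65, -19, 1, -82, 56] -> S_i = Random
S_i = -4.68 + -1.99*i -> [-4.68, -6.67, -8.66, -10.65, -12.64]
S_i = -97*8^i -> [-97, -776, -6208, -49664, -397312]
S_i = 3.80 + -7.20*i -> [3.8, -3.4, -10.6, -17.8, -25.0]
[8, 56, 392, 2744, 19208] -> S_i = 8*7^i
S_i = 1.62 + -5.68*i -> [1.62, -4.06, -9.74, -15.42, -21.1]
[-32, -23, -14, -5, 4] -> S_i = -32 + 9*i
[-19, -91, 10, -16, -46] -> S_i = Random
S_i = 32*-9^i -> [32, -288, 2592, -23328, 209952]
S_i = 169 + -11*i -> [169, 158, 147, 136, 125]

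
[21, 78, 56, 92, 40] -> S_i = Random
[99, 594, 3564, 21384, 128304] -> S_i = 99*6^i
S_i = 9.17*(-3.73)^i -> [9.17, -34.2, 127.58, -475.88, 1775.03]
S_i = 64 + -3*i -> [64, 61, 58, 55, 52]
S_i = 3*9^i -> [3, 27, 243, 2187, 19683]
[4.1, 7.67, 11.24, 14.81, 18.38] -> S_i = 4.10 + 3.57*i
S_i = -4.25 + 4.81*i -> [-4.25, 0.56, 5.37, 10.18, 14.99]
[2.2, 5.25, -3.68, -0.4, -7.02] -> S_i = Random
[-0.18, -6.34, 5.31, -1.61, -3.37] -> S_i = Random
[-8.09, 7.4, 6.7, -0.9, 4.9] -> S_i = Random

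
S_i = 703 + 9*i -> [703, 712, 721, 730, 739]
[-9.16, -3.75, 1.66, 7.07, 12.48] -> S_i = -9.16 + 5.41*i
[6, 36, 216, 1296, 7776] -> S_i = 6*6^i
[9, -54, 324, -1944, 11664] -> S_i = 9*-6^i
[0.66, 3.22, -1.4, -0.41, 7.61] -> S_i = Random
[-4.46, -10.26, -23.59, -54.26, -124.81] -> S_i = -4.46*2.30^i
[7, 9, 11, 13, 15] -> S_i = 7 + 2*i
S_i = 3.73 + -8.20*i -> [3.73, -4.47, -12.67, -20.87, -29.07]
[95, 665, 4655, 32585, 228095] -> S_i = 95*7^i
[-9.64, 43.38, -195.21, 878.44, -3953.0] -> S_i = -9.64*(-4.50)^i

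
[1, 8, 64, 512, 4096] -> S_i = 1*8^i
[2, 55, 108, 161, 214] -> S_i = 2 + 53*i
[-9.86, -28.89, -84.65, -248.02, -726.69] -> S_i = -9.86*2.93^i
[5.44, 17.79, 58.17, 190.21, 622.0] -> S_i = 5.44*3.27^i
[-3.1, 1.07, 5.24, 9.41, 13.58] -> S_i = -3.10 + 4.17*i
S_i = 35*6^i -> [35, 210, 1260, 7560, 45360]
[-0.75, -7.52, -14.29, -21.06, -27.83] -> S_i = -0.75 + -6.77*i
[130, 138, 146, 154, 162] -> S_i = 130 + 8*i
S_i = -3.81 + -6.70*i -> [-3.81, -10.51, -17.21, -23.91, -30.61]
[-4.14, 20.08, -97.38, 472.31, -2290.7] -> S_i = -4.14*(-4.85)^i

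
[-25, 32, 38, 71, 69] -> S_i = Random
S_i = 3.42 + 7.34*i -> [3.42, 10.76, 18.1, 25.44, 32.78]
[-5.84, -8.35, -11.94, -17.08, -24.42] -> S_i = -5.84*1.43^i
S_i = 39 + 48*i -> [39, 87, 135, 183, 231]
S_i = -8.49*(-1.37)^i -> [-8.49, 11.63, -15.93, 21.83, -29.91]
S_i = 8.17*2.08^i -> [8.17, 16.99, 35.35, 73.52, 152.92]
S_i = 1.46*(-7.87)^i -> [1.46, -11.49, 90.43, -711.67, 5600.82]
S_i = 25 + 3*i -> [25, 28, 31, 34, 37]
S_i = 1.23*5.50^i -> [1.23, 6.76, 37.21, 204.64, 1125.53]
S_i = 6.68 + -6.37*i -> [6.68, 0.31, -6.06, -12.43, -18.8]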